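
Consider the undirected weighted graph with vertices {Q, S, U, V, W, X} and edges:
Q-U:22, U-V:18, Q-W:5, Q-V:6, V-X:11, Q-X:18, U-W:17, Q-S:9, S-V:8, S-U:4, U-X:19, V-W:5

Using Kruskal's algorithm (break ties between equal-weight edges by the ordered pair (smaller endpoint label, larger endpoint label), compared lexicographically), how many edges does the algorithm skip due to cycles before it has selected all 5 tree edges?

2

Kruskal: consider edges lightest-first.
S-U (4): add — endpoints in different components.
Q-W (5): add — endpoints in different components.
V-W (5): add — endpoints in different components.
Q-V (6): skip — Q and V already connected.
S-V (8): add — endpoints in different components.
Q-S (9): skip — S and Q already connected.
V-X (11): add — endpoints in different components.
Edges rejected before the tree was complete: 2.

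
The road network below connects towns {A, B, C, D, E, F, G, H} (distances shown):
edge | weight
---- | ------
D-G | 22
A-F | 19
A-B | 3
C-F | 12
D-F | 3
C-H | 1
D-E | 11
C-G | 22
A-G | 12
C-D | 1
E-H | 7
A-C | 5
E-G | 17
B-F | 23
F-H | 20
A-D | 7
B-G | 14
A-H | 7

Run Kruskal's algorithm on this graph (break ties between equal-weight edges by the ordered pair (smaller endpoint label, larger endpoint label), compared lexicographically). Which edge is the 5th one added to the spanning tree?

A-C

Sort edges by weight, then run Kruskal:
C-D (1): add — endpoints in different components.
C-H (1): add — endpoints in different components.
A-B (3): add — endpoints in different components.
D-F (3): add — endpoints in different components.
A-C (5): add — endpoints in different components.
A-D (7): skip — A and D already connected.
A-H (7): skip — A and H already connected.
E-H (7): add — endpoints in different components.
D-E (11): skip — D and E already connected.
A-G (12): add — endpoints in different components.
The 5th edge added is A-C.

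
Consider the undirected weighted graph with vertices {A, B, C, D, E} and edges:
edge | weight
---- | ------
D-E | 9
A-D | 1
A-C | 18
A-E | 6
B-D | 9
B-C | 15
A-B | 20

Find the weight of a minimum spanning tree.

Sort edges by weight, then run Kruskal:
A-D (1): add — endpoints in different components.
A-E (6): add — endpoints in different components.
B-D (9): add — endpoints in different components.
D-E (9): skip — D and E already connected.
B-C (15): add — endpoints in different components.
MST edges: A-D, A-E, B-D, B-C; total weight 1+6+9+15 = 31.

31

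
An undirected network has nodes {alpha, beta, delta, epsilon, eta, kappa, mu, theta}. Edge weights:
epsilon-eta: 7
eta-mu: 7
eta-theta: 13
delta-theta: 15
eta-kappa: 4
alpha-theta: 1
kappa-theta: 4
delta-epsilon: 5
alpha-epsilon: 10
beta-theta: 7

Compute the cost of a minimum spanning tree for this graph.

Prim, starting at theta.
Step 1: frontier [alpha-theta 1, kappa-theta 4, beta-theta 7, eta-theta 13, delta-theta 15] → take alpha-theta (1); add alpha.
Step 2: frontier [alpha-epsilon 10, kappa-theta 4, beta-theta 7, eta-theta 13, delta-theta 15] → take kappa-theta (4); add kappa.
Step 3: frontier [alpha-epsilon 10, eta-kappa 4, beta-theta 7, eta-theta 13, delta-theta 15] → take eta-kappa (4); add eta.
Step 4: frontier [alpha-epsilon 10, epsilon-eta 7, eta-mu 7, beta-theta 7, delta-theta 15] → take beta-theta (7); add beta.
Step 5: frontier [alpha-epsilon 10, epsilon-eta 7, eta-mu 7, delta-theta 15] → take epsilon-eta (7); add epsilon.
Step 6: frontier [delta-epsilon 5, eta-mu 7, delta-theta 15] → take delta-epsilon (5); add delta.
Step 7: frontier [eta-mu 7] → take eta-mu (7); add mu.
MST edges: alpha-theta, kappa-theta, eta-kappa, beta-theta, epsilon-eta, delta-epsilon, eta-mu; total weight 1+4+4+7+7+5+7 = 35.

35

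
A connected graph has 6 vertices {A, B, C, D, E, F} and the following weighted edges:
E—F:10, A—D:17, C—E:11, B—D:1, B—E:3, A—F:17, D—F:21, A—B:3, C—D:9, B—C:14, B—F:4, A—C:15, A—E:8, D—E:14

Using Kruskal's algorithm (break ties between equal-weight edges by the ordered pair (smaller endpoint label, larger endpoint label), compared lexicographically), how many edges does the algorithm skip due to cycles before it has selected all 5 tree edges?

Kruskal's algorithm — process edges by increasing weight (ties by edge label):
B—D (1): add — endpoints in different components.
A—B (3): add — endpoints in different components.
B—E (3): add — endpoints in different components.
B—F (4): add — endpoints in different components.
A—E (8): skip — A and E already connected.
C—D (9): add — endpoints in different components.
Edges rejected before the tree was complete: 1.

1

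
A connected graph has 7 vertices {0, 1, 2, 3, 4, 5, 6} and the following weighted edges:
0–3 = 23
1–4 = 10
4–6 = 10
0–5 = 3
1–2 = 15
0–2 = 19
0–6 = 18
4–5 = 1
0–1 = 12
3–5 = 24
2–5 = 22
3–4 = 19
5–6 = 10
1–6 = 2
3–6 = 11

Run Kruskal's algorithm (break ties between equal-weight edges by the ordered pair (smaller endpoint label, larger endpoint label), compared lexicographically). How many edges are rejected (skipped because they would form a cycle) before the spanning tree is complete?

Kruskal: consider edges lightest-first.
4–5 (1): add. Components now {0} {1} {2} {3} {4,5} {6}
1–6 (2): add. Components now {0} {1,6} {2} {3} {4,5}
0–5 (3): add. Components now {0,4,5} {1,6} {2} {3}
1–4 (10): add. Components now {0,1,4,5,6} {2} {3}
4–6 (10): skip — 4 and 6 already connected.
5–6 (10): skip — 5 and 6 already connected.
3–6 (11): add. Components now {0,1,3,4,5,6} {2}
0–1 (12): skip — 0 and 1 already connected.
1–2 (15): add. Components now {0,1,2,3,4,5,6}
Edges rejected before the tree was complete: 3.

3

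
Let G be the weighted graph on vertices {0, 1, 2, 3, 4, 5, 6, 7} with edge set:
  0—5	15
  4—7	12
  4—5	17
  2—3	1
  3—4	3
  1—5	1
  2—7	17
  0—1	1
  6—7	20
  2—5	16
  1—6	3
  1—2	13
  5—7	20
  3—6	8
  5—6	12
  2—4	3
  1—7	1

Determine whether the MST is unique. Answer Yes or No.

Kruskal's algorithm — process edges by increasing weight (ties by edge label):
0—1 (1): add — endpoints in different components.
1—5 (1): add — endpoints in different components.
1—7 (1): add — endpoints in different components.
2—3 (1): add — endpoints in different components.
1—6 (3): add — endpoints in different components.
2—4 (3): add — endpoints in different components.
3—4 (3): skip — 3 and 4 already connected.
3—6 (8): add — endpoints in different components.
Non-tree edge 3—4 has weight 3, equal to the heaviest edge on its tree cycle — swapping gives another MST of the same weight. Not unique.

No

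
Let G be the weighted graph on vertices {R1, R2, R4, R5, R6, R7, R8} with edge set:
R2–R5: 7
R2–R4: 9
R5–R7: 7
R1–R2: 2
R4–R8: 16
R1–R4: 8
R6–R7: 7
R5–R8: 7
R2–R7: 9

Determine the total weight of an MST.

38

Grow the tree from R8 using Prim:
Step 1: frontier [R5–R8 7, R4–R8 16] → take R5–R8 (7); add R5.
Step 2: frontier [R2–R5 7, R5–R7 7, R4–R8 16] → take R2–R5 (7); add R2.
Step 3: frontier [R1–R2 2, R2–R4 9, R2–R7 9, R5–R7 7, R4–R8 16] → take R1–R2 (2); add R1.
Step 4: frontier [R1–R4 8, R2–R4 9, R2–R7 9, R5–R7 7, R4–R8 16] → take R5–R7 (7); add R7.
Step 5: frontier [R1–R4 8, R2–R4 9, R6–R7 7, R4–R8 16] → take R6–R7 (7); add R6.
Step 6: frontier [R1–R4 8, R2–R4 9, R4–R8 16] → take R1–R4 (8); add R4.
MST edges: R5–R8, R2–R5, R1–R2, R5–R7, R6–R7, R1–R4; total weight 7+7+2+7+7+8 = 38.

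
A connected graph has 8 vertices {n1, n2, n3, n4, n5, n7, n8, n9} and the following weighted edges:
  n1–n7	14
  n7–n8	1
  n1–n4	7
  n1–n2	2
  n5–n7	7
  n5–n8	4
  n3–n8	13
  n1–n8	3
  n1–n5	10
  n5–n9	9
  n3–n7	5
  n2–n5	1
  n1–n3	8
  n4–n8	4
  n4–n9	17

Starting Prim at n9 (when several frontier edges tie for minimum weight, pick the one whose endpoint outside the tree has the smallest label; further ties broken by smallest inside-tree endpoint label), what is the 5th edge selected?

Grow the tree from n9 using Prim:
Step 1: cheapest edge leaving the tree is n5–n9 (9); add n5.
Step 2: cheapest edge leaving the tree is n2–n5 (1); add n2.
Step 3: cheapest edge leaving the tree is n1–n2 (2); add n1.
Step 4: cheapest edge leaving the tree is n1–n8 (3); add n8.
Step 5: cheapest edge leaving the tree is n7–n8 (1); add n7.
Step 6: cheapest edge leaving the tree is n4–n8 (4); add n4.
Step 7: cheapest edge leaving the tree is n3–n7 (5); add n3.
The 5th edge added is n7–n8.

n7-n8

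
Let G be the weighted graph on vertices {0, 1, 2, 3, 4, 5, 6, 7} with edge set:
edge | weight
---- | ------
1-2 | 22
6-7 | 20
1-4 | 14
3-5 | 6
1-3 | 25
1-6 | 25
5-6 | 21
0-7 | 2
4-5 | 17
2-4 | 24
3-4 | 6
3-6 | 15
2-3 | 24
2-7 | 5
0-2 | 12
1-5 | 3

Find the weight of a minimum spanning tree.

57

Kruskal: consider edges lightest-first.
0-7 (2): add — endpoints in different components.
1-5 (3): add — endpoints in different components.
2-7 (5): add — endpoints in different components.
3-4 (6): add — endpoints in different components.
3-5 (6): add — endpoints in different components.
0-2 (12): skip — 0 and 2 already connected.
1-4 (14): skip — 1 and 4 already connected.
3-6 (15): add — endpoints in different components.
4-5 (17): skip — 4 and 5 already connected.
6-7 (20): add — endpoints in different components.
MST edges: 0-7, 1-5, 2-7, 3-4, 3-5, 3-6, 6-7; total weight 2+3+5+6+6+15+20 = 57.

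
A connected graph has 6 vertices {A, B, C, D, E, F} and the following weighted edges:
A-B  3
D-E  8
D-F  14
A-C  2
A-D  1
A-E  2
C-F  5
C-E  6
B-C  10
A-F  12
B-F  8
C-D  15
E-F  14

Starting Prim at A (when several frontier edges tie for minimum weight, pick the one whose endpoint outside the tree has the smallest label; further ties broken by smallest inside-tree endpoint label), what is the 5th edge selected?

Prim, starting at A.
Step 1: cheapest edge leaving the tree is A-D (1); add D.
Step 2: cheapest edge leaving the tree is A-C (2); add C.
Step 3: cheapest edge leaving the tree is A-E (2); add E.
Step 4: cheapest edge leaving the tree is A-B (3); add B.
Step 5: cheapest edge leaving the tree is C-F (5); add F.
The 5th edge added is C-F.

C-F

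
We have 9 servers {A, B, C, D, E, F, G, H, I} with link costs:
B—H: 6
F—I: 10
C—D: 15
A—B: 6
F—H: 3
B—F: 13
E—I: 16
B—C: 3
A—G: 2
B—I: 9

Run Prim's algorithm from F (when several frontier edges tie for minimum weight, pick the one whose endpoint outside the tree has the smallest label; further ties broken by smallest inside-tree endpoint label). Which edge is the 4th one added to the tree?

A-B

Prim, starting at F.
Step 1: frontier [F—H 3, F—I 10, B—F 13] → take F—H (3); add H.
Step 2: frontier [F—I 10, B—F 13, B—H 6] → take B—H (6); add B.
Step 3: frontier [B—C 3, A—B 6, B—I 9, F—I 10] → take B—C (3); add C.
Step 4: frontier [A—B 6, B—I 9, C—D 15, F—I 10] → take A—B (6); add A.
Step 5: frontier [A—G 2, B—I 9, C—D 15, F—I 10] → take A—G (2); add G.
Step 6: frontier [B—I 9, C—D 15, F—I 10] → take B—I (9); add I.
Step 7: frontier [C—D 15, E—I 16] → take C—D (15); add D.
Step 8: frontier [E—I 16] → take E—I (16); add E.
The 4th edge added is A—B.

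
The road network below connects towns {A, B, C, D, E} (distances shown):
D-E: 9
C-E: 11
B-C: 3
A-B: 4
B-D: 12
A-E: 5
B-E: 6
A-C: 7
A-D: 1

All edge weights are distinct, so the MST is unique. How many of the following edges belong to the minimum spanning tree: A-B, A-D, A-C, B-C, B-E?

Kruskal: consider edges lightest-first.
A-D (1): add — endpoints in different components.
B-C (3): add — endpoints in different components.
A-B (4): add — endpoints in different components.
A-E (5): add — endpoints in different components.
MST edge set: {A-D, B-C, A-B, A-E}.
Of the listed edges, {A-B, A-D, B-C} are in the MST → 3.

3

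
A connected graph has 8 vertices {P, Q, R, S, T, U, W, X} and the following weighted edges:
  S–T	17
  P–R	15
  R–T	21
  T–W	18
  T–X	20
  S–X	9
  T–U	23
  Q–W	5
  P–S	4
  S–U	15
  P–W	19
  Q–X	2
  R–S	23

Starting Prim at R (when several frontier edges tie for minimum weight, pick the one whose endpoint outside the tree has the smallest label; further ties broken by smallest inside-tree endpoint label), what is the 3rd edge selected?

Prim's algorithm from R:
Step 1: frontier [P–R 15, R–T 21, R–S 23] → take P–R (15); add P.
Step 2: frontier [P–S 4, P–W 19, R–T 21, R–S 23] → take P–S (4); add S.
Step 3: frontier [P–W 19, R–T 21, S–X 9, S–U 15, S–T 17] → take S–X (9); add X.
Step 4: frontier [P–W 19, R–T 21, S–U 15, S–T 17, Q–X 2, T–X 20] → take Q–X (2); add Q.
Step 5: frontier [P–W 19, Q–W 5, R–T 21, S–U 15, S–T 17, T–X 20] → take Q–W (5); add W.
Step 6: frontier [R–T 21, S–U 15, S–T 17, T–W 18, T–X 20] → take S–U (15); add U.
Step 7: frontier [R–T 21, S–T 17, T–U 23, T–W 18, T–X 20] → take S–T (17); add T.
The 3rd edge added is S–X.

S-X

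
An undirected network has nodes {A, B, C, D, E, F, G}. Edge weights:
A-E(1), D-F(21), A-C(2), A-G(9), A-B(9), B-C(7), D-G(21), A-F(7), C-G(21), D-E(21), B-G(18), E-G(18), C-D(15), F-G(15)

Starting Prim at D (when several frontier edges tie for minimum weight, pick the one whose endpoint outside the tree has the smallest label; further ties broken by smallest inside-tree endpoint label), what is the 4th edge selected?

B-C

Prim, starting at D.
Step 1: cheapest edge leaving the tree is C-D (15); add C.
Step 2: cheapest edge leaving the tree is A-C (2); add A.
Step 3: cheapest edge leaving the tree is A-E (1); add E.
Step 4: cheapest edge leaving the tree is B-C (7); add B.
Step 5: cheapest edge leaving the tree is A-F (7); add F.
Step 6: cheapest edge leaving the tree is A-G (9); add G.
The 4th edge added is B-C.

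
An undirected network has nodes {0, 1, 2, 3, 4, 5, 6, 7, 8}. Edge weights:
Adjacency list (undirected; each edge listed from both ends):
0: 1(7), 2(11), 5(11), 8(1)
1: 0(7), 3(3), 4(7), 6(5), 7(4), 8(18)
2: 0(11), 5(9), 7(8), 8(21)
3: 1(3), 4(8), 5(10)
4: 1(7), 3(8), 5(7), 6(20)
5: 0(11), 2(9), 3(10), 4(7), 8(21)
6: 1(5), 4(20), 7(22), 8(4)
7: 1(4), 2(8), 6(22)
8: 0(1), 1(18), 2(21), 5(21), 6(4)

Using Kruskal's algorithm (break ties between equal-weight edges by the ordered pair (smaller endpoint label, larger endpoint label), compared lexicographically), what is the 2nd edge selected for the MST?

1-3

Kruskal's algorithm — process edges by increasing weight (ties by edge label):
0 8 (1): add — endpoints in different components.
1 3 (3): add — endpoints in different components.
1 7 (4): add — endpoints in different components.
6 8 (4): add — endpoints in different components.
1 6 (5): add — endpoints in different components.
0 1 (7): skip — 0 and 1 already connected.
1 4 (7): add — endpoints in different components.
4 5 (7): add — endpoints in different components.
2 7 (8): add — endpoints in different components.
The 2nd edge added is 1 3.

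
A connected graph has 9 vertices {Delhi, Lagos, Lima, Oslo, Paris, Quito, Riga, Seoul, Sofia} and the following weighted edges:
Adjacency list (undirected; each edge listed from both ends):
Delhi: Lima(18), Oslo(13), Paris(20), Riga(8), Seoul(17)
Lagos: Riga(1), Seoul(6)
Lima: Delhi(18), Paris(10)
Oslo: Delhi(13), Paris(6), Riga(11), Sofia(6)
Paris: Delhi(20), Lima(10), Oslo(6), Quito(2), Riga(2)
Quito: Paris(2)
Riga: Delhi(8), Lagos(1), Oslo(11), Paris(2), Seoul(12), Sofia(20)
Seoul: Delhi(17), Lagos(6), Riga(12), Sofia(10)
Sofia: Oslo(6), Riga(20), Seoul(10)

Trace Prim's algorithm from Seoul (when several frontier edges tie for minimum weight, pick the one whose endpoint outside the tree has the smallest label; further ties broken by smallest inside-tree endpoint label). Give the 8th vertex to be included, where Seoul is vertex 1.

Delhi

Prim, starting at Seoul.
Step 1: cheapest edge leaving the tree is Lagos Seoul (6); add Lagos.
Step 2: cheapest edge leaving the tree is Lagos Riga (1); add Riga.
Step 3: cheapest edge leaving the tree is Paris Riga (2); add Paris.
Step 4: cheapest edge leaving the tree is Paris Quito (2); add Quito.
Step 5: cheapest edge leaving the tree is Oslo Paris (6); add Oslo.
Step 6: cheapest edge leaving the tree is Oslo Sofia (6); add Sofia.
Step 7: cheapest edge leaving the tree is Delhi Riga (8); add Delhi.
Step 8: cheapest edge leaving the tree is Lima Paris (10); add Lima.
Vertex order: Seoul, Lagos, Riga, Paris, Quito, Oslo, Sofia, Delhi, Lima. The 8th vertex is Delhi.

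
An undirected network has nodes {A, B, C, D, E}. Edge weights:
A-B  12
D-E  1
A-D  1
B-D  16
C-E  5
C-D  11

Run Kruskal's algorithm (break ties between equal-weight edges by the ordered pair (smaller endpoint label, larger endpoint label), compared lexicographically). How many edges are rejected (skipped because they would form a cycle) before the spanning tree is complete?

1

Kruskal's algorithm — process edges by increasing weight (ties by edge label):
A-D (1): add. Components now {A,D} {B} {C} {E}
D-E (1): add. Components now {A,D,E} {B} {C}
C-E (5): add. Components now {A,C,D,E} {B}
C-D (11): skip — C and D already connected.
A-B (12): add. Components now {A,B,C,D,E}
Edges rejected before the tree was complete: 1.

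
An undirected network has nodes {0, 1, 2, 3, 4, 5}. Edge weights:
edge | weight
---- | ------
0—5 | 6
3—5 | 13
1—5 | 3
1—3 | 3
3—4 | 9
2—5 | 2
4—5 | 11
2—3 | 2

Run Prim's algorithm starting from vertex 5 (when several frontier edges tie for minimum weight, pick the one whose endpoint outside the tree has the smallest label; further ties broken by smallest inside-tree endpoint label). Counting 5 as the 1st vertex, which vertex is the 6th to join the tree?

Grow the tree from 5 using Prim:
Step 1: frontier [2—5 2, 1—5 3, 0—5 6, 4—5 11, 3—5 13] → take 2—5 (2); add 2.
Step 2: frontier [2—3 2, 1—5 3, 0—5 6, 4—5 11, 3—5 13] → take 2—3 (2); add 3.
Step 3: frontier [1—3 3, 3—4 9, 1—5 3, 0—5 6, 4—5 11] → take 1—3 (3); add 1.
Step 4: frontier [3—4 9, 0—5 6, 4—5 11] → take 0—5 (6); add 0.
Step 5: frontier [3—4 9, 4—5 11] → take 3—4 (9); add 4.
Vertex order: 5, 2, 3, 1, 0, 4. The 6th vertex is 4.

4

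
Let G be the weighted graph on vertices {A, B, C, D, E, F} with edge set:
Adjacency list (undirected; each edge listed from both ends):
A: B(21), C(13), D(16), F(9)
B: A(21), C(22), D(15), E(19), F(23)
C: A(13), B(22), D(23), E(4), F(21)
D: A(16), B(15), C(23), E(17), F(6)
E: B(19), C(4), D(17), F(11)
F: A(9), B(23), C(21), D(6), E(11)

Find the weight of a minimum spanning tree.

Kruskal: consider edges lightest-first.
C—E (4): add. Components now {A} {B} {C,E} {D} {F}
D—F (6): add. Components now {A} {B} {C,E} {D,F}
A—F (9): add. Components now {A,D,F} {B} {C,E}
E—F (11): add. Components now {A,C,D,E,F} {B}
A—C (13): skip — A and C already connected.
B—D (15): add. Components now {A,B,C,D,E,F}
MST edges: C—E, D—F, A—F, E—F, B—D; total weight 4+6+9+11+15 = 45.

45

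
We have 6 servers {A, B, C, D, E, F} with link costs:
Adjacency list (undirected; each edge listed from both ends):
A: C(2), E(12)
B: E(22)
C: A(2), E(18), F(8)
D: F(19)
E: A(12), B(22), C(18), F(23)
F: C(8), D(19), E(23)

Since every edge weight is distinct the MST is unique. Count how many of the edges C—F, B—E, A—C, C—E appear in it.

Kruskal's algorithm — process edges by increasing weight (ties by edge label):
A—C (2): add — endpoints in different components.
C—F (8): add — endpoints in different components.
A—E (12): add — endpoints in different components.
C—E (18): skip — C and E already connected.
D—F (19): add — endpoints in different components.
B—E (22): add — endpoints in different components.
MST edge set: {A—C, C—F, A—E, D—F, B—E}.
Of the listed edges, {C—F, B—E, A—C} are in the MST → 3.

3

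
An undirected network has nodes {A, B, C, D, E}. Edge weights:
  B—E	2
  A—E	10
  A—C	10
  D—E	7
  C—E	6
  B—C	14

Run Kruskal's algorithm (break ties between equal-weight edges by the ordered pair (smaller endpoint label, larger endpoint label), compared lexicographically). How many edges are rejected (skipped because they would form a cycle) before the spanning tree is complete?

0

Kruskal's algorithm — process edges by increasing weight (ties by edge label):
B—E (2): add — endpoints in different components.
C—E (6): add — endpoints in different components.
D—E (7): add — endpoints in different components.
A—C (10): add — endpoints in different components.
Edges rejected before the tree was complete: 0.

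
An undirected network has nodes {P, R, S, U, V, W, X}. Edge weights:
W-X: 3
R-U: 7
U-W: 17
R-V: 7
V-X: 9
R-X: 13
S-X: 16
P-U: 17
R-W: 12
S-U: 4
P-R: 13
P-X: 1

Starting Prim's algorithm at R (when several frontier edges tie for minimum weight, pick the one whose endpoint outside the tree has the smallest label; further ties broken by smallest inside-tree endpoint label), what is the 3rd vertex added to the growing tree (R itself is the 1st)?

Prim, starting at R.
Step 1: cheapest edge leaving the tree is R-U (7); add U.
Step 2: cheapest edge leaving the tree is S-U (4); add S.
Step 3: cheapest edge leaving the tree is R-V (7); add V.
Step 4: cheapest edge leaving the tree is V-X (9); add X.
Step 5: cheapest edge leaving the tree is P-X (1); add P.
Step 6: cheapest edge leaving the tree is W-X (3); add W.
Vertex order: R, U, S, V, X, P, W. The 3rd vertex is S.

S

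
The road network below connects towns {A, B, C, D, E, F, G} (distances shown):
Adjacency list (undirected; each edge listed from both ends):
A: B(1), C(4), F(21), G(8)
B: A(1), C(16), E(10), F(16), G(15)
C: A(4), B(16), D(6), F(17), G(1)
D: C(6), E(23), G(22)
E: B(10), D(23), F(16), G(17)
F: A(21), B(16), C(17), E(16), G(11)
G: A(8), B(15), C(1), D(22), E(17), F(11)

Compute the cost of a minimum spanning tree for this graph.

Prim, starting at C.
Step 1: cheapest edge leaving the tree is C–G (1); add G.
Step 2: cheapest edge leaving the tree is A–C (4); add A.
Step 3: cheapest edge leaving the tree is A–B (1); add B.
Step 4: cheapest edge leaving the tree is C–D (6); add D.
Step 5: cheapest edge leaving the tree is B–E (10); add E.
Step 6: cheapest edge leaving the tree is F–G (11); add F.
MST edges: C–G, A–C, A–B, C–D, B–E, F–G; total weight 1+4+1+6+10+11 = 33.

33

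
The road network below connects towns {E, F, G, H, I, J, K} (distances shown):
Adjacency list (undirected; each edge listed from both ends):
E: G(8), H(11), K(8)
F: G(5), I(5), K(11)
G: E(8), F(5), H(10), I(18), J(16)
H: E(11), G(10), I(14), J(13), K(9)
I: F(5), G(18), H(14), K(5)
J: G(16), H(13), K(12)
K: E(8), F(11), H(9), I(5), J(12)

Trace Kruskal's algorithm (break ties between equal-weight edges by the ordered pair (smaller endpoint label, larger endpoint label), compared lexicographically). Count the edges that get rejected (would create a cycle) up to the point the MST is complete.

Kruskal's algorithm — process edges by increasing weight (ties by edge label):
F—G (5): add. Components now {E} {F,G} {H} {I} {J} {K}
F—I (5): add. Components now {E} {F,G,I} {H} {J} {K}
I—K (5): add. Components now {E} {F,G,I,K} {H} {J}
E—G (8): add. Components now {E,F,G,I,K} {H} {J}
E—K (8): skip — E and K already connected.
H—K (9): add. Components now {E,F,G,H,I,K} {J}
G—H (10): skip — G and H already connected.
E—H (11): skip — E and H already connected.
F—K (11): skip — F and K already connected.
J—K (12): add. Components now {E,F,G,H,I,J,K}
Edges rejected before the tree was complete: 4.

4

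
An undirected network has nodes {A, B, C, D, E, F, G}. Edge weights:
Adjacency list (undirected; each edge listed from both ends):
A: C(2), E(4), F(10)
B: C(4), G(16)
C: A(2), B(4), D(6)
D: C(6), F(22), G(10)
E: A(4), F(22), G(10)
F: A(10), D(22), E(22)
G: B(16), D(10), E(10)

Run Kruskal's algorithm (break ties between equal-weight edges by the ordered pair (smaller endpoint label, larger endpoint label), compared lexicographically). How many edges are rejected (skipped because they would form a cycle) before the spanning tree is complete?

Kruskal: consider edges lightest-first.
A C (2): add — endpoints in different components.
A E (4): add — endpoints in different components.
B C (4): add — endpoints in different components.
C D (6): add — endpoints in different components.
A F (10): add — endpoints in different components.
D G (10): add — endpoints in different components.
Edges rejected before the tree was complete: 0.

0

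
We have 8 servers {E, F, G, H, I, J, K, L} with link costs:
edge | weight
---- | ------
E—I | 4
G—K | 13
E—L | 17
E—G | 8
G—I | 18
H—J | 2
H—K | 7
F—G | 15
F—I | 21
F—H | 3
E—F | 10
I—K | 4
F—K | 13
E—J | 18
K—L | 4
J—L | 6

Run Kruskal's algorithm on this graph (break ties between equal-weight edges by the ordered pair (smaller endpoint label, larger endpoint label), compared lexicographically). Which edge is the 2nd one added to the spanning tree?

Kruskal's algorithm — process edges by increasing weight (ties by edge label):
H—J (2): add — endpoints in different components.
F—H (3): add — endpoints in different components.
E—I (4): add — endpoints in different components.
I—K (4): add — endpoints in different components.
K—L (4): add — endpoints in different components.
J—L (6): add — endpoints in different components.
H—K (7): skip — H and K already connected.
E—G (8): add — endpoints in different components.
The 2nd edge added is F—H.

F-H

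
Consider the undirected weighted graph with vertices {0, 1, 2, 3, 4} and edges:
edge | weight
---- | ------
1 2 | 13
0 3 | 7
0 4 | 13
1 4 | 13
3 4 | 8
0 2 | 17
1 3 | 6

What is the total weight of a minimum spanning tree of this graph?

Grow the tree from 2 using Prim:
Step 1: frontier [1 2 13, 0 2 17] → take 1 2 (13); add 1.
Step 2: frontier [1 3 6, 1 4 13, 0 2 17] → take 1 3 (6); add 3.
Step 3: frontier [1 4 13, 0 2 17, 0 3 7, 3 4 8] → take 0 3 (7); add 0.
Step 4: frontier [0 4 13, 1 4 13, 3 4 8] → take 3 4 (8); add 4.
MST edges: 1 2, 1 3, 0 3, 3 4; total weight 13+6+7+8 = 34.

34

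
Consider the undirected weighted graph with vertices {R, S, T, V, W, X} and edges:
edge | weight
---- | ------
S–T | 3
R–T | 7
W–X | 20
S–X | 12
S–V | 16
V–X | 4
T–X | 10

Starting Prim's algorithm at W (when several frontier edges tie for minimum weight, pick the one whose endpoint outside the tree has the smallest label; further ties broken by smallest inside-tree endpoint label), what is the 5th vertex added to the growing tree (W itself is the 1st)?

S

Grow the tree from W using Prim:
Step 1: cheapest edge leaving the tree is W–X (20); add X.
Step 2: cheapest edge leaving the tree is V–X (4); add V.
Step 3: cheapest edge leaving the tree is T–X (10); add T.
Step 4: cheapest edge leaving the tree is S–T (3); add S.
Step 5: cheapest edge leaving the tree is R–T (7); add R.
Vertex order: W, X, V, T, S, R. The 5th vertex is S.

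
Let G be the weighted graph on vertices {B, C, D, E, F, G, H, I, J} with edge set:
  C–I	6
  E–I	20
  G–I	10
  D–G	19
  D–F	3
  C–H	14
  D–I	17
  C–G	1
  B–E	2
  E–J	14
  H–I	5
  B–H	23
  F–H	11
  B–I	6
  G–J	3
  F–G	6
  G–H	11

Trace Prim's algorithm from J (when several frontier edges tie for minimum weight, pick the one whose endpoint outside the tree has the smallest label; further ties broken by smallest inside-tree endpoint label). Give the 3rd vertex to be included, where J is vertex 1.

Prim's algorithm from J:
Step 1: cheapest edge leaving the tree is G–J (3); add G.
Step 2: cheapest edge leaving the tree is C–G (1); add C.
Step 3: cheapest edge leaving the tree is F–G (6); add F.
Step 4: cheapest edge leaving the tree is D–F (3); add D.
Step 5: cheapest edge leaving the tree is C–I (6); add I.
Step 6: cheapest edge leaving the tree is H–I (5); add H.
Step 7: cheapest edge leaving the tree is B–I (6); add B.
Step 8: cheapest edge leaving the tree is B–E (2); add E.
Vertex order: J, G, C, F, D, I, H, B, E. The 3rd vertex is C.

C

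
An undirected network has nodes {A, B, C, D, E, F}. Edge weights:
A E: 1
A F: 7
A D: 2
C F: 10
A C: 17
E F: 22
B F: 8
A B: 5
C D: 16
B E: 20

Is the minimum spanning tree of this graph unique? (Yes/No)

Yes

Kruskal's algorithm — process edges by increasing weight (ties by edge label):
A E (1): add. Components now {A,E} {B} {C} {D} {F}
A D (2): add. Components now {A,D,E} {B} {C} {F}
A B (5): add. Components now {A,B,D,E} {C} {F}
A F (7): add. Components now {A,B,D,E,F} {C}
B F (8): skip — B and F already connected.
C F (10): add. Components now {A,B,C,D,E,F}
Every non-tree edge has weight strictly greater than the heaviest edge on the tree path between its endpoints, so the MST is unique.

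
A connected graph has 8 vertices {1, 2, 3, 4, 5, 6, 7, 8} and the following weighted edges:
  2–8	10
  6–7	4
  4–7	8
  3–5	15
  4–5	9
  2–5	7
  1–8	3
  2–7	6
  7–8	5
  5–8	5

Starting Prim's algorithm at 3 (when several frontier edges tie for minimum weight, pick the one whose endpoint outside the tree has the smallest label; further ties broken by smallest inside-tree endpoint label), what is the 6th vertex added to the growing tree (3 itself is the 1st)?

6

Grow the tree from 3 using Prim:
Step 1: cheapest edge leaving the tree is 3–5 (15); add 5.
Step 2: cheapest edge leaving the tree is 5–8 (5); add 8.
Step 3: cheapest edge leaving the tree is 1–8 (3); add 1.
Step 4: cheapest edge leaving the tree is 7–8 (5); add 7.
Step 5: cheapest edge leaving the tree is 6–7 (4); add 6.
Step 6: cheapest edge leaving the tree is 2–7 (6); add 2.
Step 7: cheapest edge leaving the tree is 4–7 (8); add 4.
Vertex order: 3, 5, 8, 1, 7, 6, 2, 4. The 6th vertex is 6.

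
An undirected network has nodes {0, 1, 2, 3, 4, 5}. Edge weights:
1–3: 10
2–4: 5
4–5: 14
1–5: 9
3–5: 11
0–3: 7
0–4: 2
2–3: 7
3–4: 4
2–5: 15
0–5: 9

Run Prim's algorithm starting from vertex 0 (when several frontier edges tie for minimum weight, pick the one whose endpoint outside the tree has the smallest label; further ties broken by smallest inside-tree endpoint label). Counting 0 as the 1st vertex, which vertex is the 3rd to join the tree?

Prim, starting at 0.
Step 1: cheapest edge leaving the tree is 0–4 (2); add 4.
Step 2: cheapest edge leaving the tree is 3–4 (4); add 3.
Step 3: cheapest edge leaving the tree is 2–4 (5); add 2.
Step 4: cheapest edge leaving the tree is 0–5 (9); add 5.
Step 5: cheapest edge leaving the tree is 1–5 (9); add 1.
Vertex order: 0, 4, 3, 2, 5, 1. The 3rd vertex is 3.

3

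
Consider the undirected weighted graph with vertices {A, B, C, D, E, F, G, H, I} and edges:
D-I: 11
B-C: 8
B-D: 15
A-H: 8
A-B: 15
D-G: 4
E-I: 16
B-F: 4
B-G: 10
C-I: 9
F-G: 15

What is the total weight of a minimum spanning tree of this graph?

Prim, starting at H.
Step 1: cheapest edge leaving the tree is A-H (8); add A.
Step 2: cheapest edge leaving the tree is A-B (15); add B.
Step 3: cheapest edge leaving the tree is B-F (4); add F.
Step 4: cheapest edge leaving the tree is B-C (8); add C.
Step 5: cheapest edge leaving the tree is C-I (9); add I.
Step 6: cheapest edge leaving the tree is B-G (10); add G.
Step 7: cheapest edge leaving the tree is D-G (4); add D.
Step 8: cheapest edge leaving the tree is E-I (16); add E.
MST edges: A-H, A-B, B-F, B-C, C-I, B-G, D-G, E-I; total weight 8+15+4+8+9+10+4+16 = 74.

74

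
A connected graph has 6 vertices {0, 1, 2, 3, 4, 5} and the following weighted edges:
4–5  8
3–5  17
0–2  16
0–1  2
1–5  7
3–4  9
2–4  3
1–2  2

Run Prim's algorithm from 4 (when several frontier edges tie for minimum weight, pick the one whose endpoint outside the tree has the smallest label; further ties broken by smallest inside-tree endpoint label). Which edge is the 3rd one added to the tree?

Prim, starting at 4.
Step 1: frontier [2–4 3, 4–5 8, 3–4 9] → take 2–4 (3); add 2.
Step 2: frontier [1–2 2, 0–2 16, 4–5 8, 3–4 9] → take 1–2 (2); add 1.
Step 3: frontier [0–1 2, 1–5 7, 0–2 16, 4–5 8, 3–4 9] → take 0–1 (2); add 0.
Step 4: frontier [1–5 7, 4–5 8, 3–4 9] → take 1–5 (7); add 5.
Step 5: frontier [3–4 9, 3–5 17] → take 3–4 (9); add 3.
The 3rd edge added is 0–1.

0-1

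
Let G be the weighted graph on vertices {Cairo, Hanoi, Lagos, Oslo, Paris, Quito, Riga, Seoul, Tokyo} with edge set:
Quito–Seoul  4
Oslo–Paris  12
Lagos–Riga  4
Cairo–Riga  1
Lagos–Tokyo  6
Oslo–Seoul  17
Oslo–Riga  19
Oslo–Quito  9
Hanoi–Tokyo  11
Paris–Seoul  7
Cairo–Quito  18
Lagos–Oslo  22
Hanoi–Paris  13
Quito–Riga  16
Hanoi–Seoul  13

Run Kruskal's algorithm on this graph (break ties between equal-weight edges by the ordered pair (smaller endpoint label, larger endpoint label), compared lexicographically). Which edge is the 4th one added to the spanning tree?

Lagos-Tokyo

Kruskal: consider edges lightest-first.
Cairo–Riga (1): add — endpoints in different components.
Lagos–Riga (4): add — endpoints in different components.
Quito–Seoul (4): add — endpoints in different components.
Lagos–Tokyo (6): add — endpoints in different components.
Paris–Seoul (7): add — endpoints in different components.
Oslo–Quito (9): add — endpoints in different components.
Hanoi–Tokyo (11): add — endpoints in different components.
Oslo–Paris (12): skip — Paris and Oslo already connected.
Hanoi–Paris (13): add — endpoints in different components.
The 4th edge added is Lagos–Tokyo.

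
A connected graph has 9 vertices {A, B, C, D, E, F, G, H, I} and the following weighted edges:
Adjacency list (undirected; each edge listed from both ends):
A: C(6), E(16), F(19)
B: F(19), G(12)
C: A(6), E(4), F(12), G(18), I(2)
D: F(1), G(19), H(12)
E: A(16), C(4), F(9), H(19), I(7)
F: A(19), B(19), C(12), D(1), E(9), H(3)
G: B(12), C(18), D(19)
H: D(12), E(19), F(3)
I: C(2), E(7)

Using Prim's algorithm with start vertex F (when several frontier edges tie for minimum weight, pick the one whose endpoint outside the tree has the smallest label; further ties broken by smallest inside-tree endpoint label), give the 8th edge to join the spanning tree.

Prim's algorithm from F:
Step 1: cheapest edge leaving the tree is D–F (1); add D.
Step 2: cheapest edge leaving the tree is F–H (3); add H.
Step 3: cheapest edge leaving the tree is E–F (9); add E.
Step 4: cheapest edge leaving the tree is C–E (4); add C.
Step 5: cheapest edge leaving the tree is C–I (2); add I.
Step 6: cheapest edge leaving the tree is A–C (6); add A.
Step 7: cheapest edge leaving the tree is C–G (18); add G.
Step 8: cheapest edge leaving the tree is B–G (12); add B.
The 8th edge added is B–G.

B-G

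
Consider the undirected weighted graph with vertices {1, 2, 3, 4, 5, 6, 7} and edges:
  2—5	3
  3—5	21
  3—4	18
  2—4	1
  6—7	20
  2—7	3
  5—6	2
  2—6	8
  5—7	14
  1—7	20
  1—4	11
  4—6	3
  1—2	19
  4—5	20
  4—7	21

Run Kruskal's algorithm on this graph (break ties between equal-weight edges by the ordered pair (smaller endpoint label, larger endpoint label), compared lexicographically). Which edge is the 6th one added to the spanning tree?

3-4

Kruskal's algorithm — process edges by increasing weight (ties by edge label):
2—4 (1): add. Components now {1} {2,4} {3} {5} {6} {7}
5—6 (2): add. Components now {1} {2,4} {3} {5,6} {7}
2—5 (3): add. Components now {1} {2,4,5,6} {3} {7}
2—7 (3): add. Components now {1} {2,4,5,6,7} {3}
4—6 (3): skip — 4 and 6 already connected.
2—6 (8): skip — 2 and 6 already connected.
1—4 (11): add. Components now {1,2,4,5,6,7} {3}
5—7 (14): skip — 5 and 7 already connected.
3—4 (18): add. Components now {1,2,3,4,5,6,7}
The 6th edge added is 3—4.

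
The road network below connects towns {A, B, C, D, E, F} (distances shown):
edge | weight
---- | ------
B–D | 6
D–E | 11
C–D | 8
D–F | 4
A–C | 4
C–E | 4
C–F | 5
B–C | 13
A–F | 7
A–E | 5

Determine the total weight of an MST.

23

Kruskal's algorithm — process edges by increasing weight (ties by edge label):
A–C (4): add — endpoints in different components.
C–E (4): add — endpoints in different components.
D–F (4): add — endpoints in different components.
A–E (5): skip — A and E already connected.
C–F (5): add — endpoints in different components.
B–D (6): add — endpoints in different components.
MST edges: A–C, C–E, D–F, C–F, B–D; total weight 4+4+4+5+6 = 23.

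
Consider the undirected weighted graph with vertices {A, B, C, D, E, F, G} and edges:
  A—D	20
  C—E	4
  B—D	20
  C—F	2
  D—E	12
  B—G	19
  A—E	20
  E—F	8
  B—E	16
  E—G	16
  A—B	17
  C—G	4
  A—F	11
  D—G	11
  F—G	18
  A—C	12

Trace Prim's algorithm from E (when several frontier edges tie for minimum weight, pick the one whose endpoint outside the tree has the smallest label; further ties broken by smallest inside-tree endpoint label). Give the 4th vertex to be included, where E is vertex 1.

Prim, starting at E.
Step 1: cheapest edge leaving the tree is C—E (4); add C.
Step 2: cheapest edge leaving the tree is C—F (2); add F.
Step 3: cheapest edge leaving the tree is C—G (4); add G.
Step 4: cheapest edge leaving the tree is A—F (11); add A.
Step 5: cheapest edge leaving the tree is D—G (11); add D.
Step 6: cheapest edge leaving the tree is B—E (16); add B.
Vertex order: E, C, F, G, A, D, B. The 4th vertex is G.

G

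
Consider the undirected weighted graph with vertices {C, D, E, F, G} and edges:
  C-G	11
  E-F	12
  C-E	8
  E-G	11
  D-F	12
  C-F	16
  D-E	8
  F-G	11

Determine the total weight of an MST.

Prim's algorithm from C:
Step 1: frontier [C-E 8, C-G 11, C-F 16] → take C-E (8); add E.
Step 2: frontier [C-G 11, C-F 16, D-E 8, E-G 11, E-F 12] → take D-E (8); add D.
Step 3: frontier [C-G 11, C-F 16, D-F 12, E-G 11, E-F 12] → take C-G (11); add G.
Step 4: frontier [C-F 16, D-F 12, E-F 12, F-G 11] → take F-G (11); add F.
MST edges: C-E, D-E, C-G, F-G; total weight 8+8+11+11 = 38.

38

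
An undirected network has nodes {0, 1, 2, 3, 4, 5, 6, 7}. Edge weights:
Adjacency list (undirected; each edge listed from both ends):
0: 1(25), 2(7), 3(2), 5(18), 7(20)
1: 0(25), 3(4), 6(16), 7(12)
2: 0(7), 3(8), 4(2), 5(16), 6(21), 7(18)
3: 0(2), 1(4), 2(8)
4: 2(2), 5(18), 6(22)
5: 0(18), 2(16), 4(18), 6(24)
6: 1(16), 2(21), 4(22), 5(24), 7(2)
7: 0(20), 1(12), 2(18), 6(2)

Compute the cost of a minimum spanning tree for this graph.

Kruskal: consider edges lightest-first.
0 3 (2): add — endpoints in different components.
2 4 (2): add — endpoints in different components.
6 7 (2): add — endpoints in different components.
1 3 (4): add — endpoints in different components.
0 2 (7): add — endpoints in different components.
2 3 (8): skip — 2 and 3 already connected.
1 7 (12): add — endpoints in different components.
1 6 (16): skip — 1 and 6 already connected.
2 5 (16): add — endpoints in different components.
MST edges: 0 3, 2 4, 6 7, 1 3, 0 2, 1 7, 2 5; total weight 2+2+2+4+7+12+16 = 45.

45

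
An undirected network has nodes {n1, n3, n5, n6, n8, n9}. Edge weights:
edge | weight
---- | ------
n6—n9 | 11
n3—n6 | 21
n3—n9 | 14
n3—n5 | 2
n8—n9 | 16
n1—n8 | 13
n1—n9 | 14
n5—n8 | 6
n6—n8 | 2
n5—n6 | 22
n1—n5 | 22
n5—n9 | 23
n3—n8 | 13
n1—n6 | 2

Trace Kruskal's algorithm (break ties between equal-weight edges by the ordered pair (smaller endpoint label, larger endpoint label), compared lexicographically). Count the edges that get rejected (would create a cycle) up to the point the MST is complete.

0

Kruskal: consider edges lightest-first.
n1—n6 (2): add. Components now {n5} {n3} {n1,n6} {n9} {n8}
n3—n5 (2): add. Components now {n3,n5} {n1,n6} {n9} {n8}
n6—n8 (2): add. Components now {n3,n5} {n1,n6,n8} {n9}
n5—n8 (6): add. Components now {n1,n3,n5,n6,n8} {n9}
n6—n9 (11): add. Components now {n1,n3,n5,n6,n8,n9}
Edges rejected before the tree was complete: 0.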